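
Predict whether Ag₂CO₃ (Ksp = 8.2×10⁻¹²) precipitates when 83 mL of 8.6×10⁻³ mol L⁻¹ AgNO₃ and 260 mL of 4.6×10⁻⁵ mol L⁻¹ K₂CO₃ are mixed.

Yes

Total volume after mixing = 83 + 260 = 343 mL.
[Ag⁺] = (8.6×10⁻³)(83)/343 = 2.1×10⁻³ mol L⁻¹
[CO₃²⁻] = (4.6×10⁻⁵)(260)/343 = 3.5×10⁻⁵ mol L⁻¹
Q = [Ag⁺]^2[CO₃²⁻] = 1.5×10⁻¹⁰
Q = 1.5×10⁻¹⁰ > Ksp = 8.2×10⁻¹², so the solution is supersaturated and Ag₂CO₃ precipitates.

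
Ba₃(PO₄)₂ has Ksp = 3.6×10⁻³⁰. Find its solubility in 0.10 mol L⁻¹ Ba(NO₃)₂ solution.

Ba₃(PO₄)₂(s) ⇌ 3 Ba²⁺(aq) + 2 PO₄³⁻(aq)
The solution already contains Ba²⁺ at 0.10 mol L⁻¹. Let s be the molar solubility of Ba₃(PO₄)₂.
[Ba²⁺] ≈ 0.10 mol L⁻¹ (common ion dominates); [PO₄³⁻] = 2s.
Ksp = [Ba²⁺]^3[PO₄³⁻]^2 = (0.10)^3(2s)^2
(2s)^2 = 3.6×10⁻³⁰ / (0.10)^3 = 3.6×10⁻²⁷
s = 3.0×10⁻¹⁴ mol L⁻¹

3.0×10⁻¹⁴ M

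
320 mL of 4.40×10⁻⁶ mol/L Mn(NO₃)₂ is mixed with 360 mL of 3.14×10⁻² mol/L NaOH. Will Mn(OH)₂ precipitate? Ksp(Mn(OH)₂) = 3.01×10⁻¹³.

Yes

After mixing, V = 320 mL + 360 mL = 680 mL.
[Mn²⁺] = (4.40×10⁻⁶)(320)/680 = 2.07×10⁻⁶ mol/L
[OH⁻] = (3.14×10⁻²)(360)/680 = 1.66×10⁻² mol/L
Q = [Mn²⁺][OH⁻]^2 = 5.72×10⁻¹⁰
Because Q > Ksp (5.72×10⁻¹⁰ vs 3.01×10⁻¹³), a precipitate of Mn(OH)₂ forms.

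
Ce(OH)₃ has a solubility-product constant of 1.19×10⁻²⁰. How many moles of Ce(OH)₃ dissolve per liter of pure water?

Ce(OH)₃(s) ⇌ Ce³⁺(aq) + 3 OH⁻(aq)
Call the molar solubility s, so that [Ce³⁺] = s and [OH⁻] = 3s.
Ksp = [Ce³⁺][OH⁻]^3 = s · (3s)^3 = 27s^4
27s^4 = 1.19×10⁻²⁰  ⇒  s^4 = 4.41×10⁻²²
s = 4.58×10⁻⁶ M

4.58×10⁻⁶ M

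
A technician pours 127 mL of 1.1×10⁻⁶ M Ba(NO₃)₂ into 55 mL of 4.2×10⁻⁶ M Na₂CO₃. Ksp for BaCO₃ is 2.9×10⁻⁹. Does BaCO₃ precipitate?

The combined volume is 182 mL.
[Ba²⁺] = (1.1×10⁻⁶)(127)/182 = 7.7×10⁻⁷ M
[CO₃²⁻] = (4.2×10⁻⁶)(55)/182 = 1.3×10⁻⁶ M
Q = [Ba²⁺][CO₃²⁻] = 9.7×10⁻¹³
Since Q (9.7×10⁻¹³) is less than Ksp (2.9×10⁻⁹), no BaCO₃ precipitates.

No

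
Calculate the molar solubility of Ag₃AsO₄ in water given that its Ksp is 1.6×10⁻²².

Ag₃AsO₄(s) ⇌ 3 Ag⁺(aq) + AsO₄³⁻(aq)
With molar solubility s: [Ag⁺] = 3s, [AsO₄³⁻] = s.
Ksp = [Ag⁺]^3[AsO₄³⁻] = (3s)^3 · s = 27s^4
27s^4 = 1.6×10⁻²²  ⇒  s^4 = 5.9×10⁻²⁴
s = 1.6×10⁻⁶ M

1.6×10⁻⁶ M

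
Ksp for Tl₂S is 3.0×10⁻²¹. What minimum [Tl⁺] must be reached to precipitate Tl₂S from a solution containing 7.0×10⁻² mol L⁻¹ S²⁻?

2.1×10⁻¹⁰ M

A salt starts to precipitate once the ion product Q reaches its Ksp.
Tl₂S(s) ⇌ 2 Tl⁺(aq) + S²⁻(aq)
Ksp = [Tl⁺]^2[S²⁻] = [Tl⁺]^2(7.0×10⁻²)
[Tl⁺]^2 = 3.0×10⁻²¹ / (7.0×10⁻²) = 4.3×10⁻²⁰
[Tl⁺] = 2.1×10⁻¹⁰ mol L⁻¹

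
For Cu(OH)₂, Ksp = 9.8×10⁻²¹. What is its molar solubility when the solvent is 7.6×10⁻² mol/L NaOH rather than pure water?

Cu(OH)₂(s) ⇌ Cu²⁺(aq) + 2 OH⁻(aq)
OH⁻ is already present at 7.6×10⁻² mol/L. If s mol/L of Cu(OH)₂ dissolves, [Cu²⁺] = s while [OH⁻] ≈ 7.6×10⁻² mol/L.
Ksp = [Cu²⁺][OH⁻]^2 = s(7.6×10⁻²)^2
s = 9.8×10⁻²¹ / (7.6×10⁻²)^2 = 1.7×10⁻¹⁸
s = 1.7×10⁻¹⁸ mol/L

1.7×10⁻¹⁸ M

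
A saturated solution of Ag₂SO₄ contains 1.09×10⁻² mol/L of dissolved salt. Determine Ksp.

Ksp = 5.18×10⁻⁶

Ag₂SO₄(s) ⇌ 2 Ag⁺(aq) + SO₄²⁻(aq)
For each mole of Ag₂SO₄ that dissolves per liter, [Ag⁺] = 2s and [SO₄²⁻] = s; let s denote this solubility.
Ksp = [Ag⁺]^2[SO₄²⁻] = (2s)^2 · s = 4s^3
Ksp = 4 × (1.09×10⁻²)^3 = 5.18×10⁻⁶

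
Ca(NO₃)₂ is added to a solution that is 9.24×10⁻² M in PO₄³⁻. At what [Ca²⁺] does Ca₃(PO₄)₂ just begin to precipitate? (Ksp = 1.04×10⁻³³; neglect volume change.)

4.96×10⁻¹¹ M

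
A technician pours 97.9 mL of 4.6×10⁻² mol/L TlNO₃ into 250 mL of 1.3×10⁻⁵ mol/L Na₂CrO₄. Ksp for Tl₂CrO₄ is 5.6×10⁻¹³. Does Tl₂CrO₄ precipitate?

Yes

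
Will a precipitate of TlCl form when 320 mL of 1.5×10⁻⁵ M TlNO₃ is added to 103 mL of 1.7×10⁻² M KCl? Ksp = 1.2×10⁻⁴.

The combined volume is 423 mL.
[Tl⁺] = (1.5×10⁻⁵)(320)/423 = 1.1×10⁻⁵ M
[Cl⁻] = (1.7×10⁻²)(103)/423 = 4.1×10⁻³ M
Q = [Tl⁺][Cl⁻] = 4.7×10⁻⁸
Q < Ksp (4.7×10⁻⁸ vs 1.2×10⁻⁴); the solution remains unsaturated and no precipitate forms.

No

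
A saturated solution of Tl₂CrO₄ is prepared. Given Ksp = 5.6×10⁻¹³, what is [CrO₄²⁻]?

Tl₂CrO₄(s) ⇌ 2 Tl⁺(aq) + CrO₄²⁻(aq)
Call the molar solubility s, so that [Tl⁺] = 2s and [CrO₄²⁻] = s.
Ksp = [Tl⁺]^2[CrO₄²⁻] = (2s)^2 · s = 4s^3 = 5.6×10⁻¹³
s = 5.2×10⁻⁵ mol/L
[CrO₄²⁻] = s = 5.2×10⁻⁵ mol/L

5.2×10⁻⁵ M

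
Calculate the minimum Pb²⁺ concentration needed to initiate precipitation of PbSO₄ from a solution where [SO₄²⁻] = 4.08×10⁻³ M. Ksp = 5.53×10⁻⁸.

1.36×10⁻⁵ M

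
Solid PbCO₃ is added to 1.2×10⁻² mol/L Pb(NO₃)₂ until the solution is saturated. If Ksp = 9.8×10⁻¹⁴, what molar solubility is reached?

PbCO₃(s) ⇌ Pb²⁺(aq) + CO₃²⁻(aq)
The solution already contains Pb²⁺ at 1.2×10⁻² mol/L. Let s be the molar solubility of PbCO₃.
[Pb²⁺] ≈ 1.2×10⁻² mol/L (common ion dominates); [CO₃²⁻] = s.
Ksp = [Pb²⁺][CO₃²⁻] = (1.2×10⁻²)s
s = 9.8×10⁻¹⁴ / (1.2×10⁻²) = 8.2×10⁻¹²
s = 8.2×10⁻¹² mol/L

8.2×10⁻¹² M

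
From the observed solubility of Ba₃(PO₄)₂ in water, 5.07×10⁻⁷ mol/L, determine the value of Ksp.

Ksp = 3.62×10⁻³⁰

Ba₃(PO₄)₂(s) ⇌ 3 Ba²⁺(aq) + 2 PO₄³⁻(aq)
For each mole of Ba₃(PO₄)₂ that dissolves per liter, [Ba²⁺] = 3s and [PO₄³⁻] = 2s; let s denote this solubility.
Ksp = [Ba²⁺]^3[PO₄³⁻]^2 = (3s)^3 · (2s)^2 = 108s^5
Ksp = 108 × (5.07×10⁻⁷)^5 = 3.62×10⁻³⁰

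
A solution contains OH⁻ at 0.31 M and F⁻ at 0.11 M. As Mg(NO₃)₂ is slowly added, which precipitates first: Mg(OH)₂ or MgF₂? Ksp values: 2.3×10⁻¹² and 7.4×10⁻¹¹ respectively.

Mg(OH)₂

Precipitation begins when Q = Ksp.
For Mg(OH)₂: [Mg²⁺] = (Ksp/[OH⁻]^2) = 2.4×10⁻¹¹ M
For MgF₂: [Mg²⁺] = (Ksp/[F⁻]^2) = 6.1×10⁻⁹ M
Since Mg(OH)₂ needs less Mg²⁺ to reach saturation, it precipitates first.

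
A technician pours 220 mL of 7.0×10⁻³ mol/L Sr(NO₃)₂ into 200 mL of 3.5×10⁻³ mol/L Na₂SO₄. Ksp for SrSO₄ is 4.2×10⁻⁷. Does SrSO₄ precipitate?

Yes

The combined volume is 420 mL.
[Sr²⁺] = (7.0×10⁻³)(220)/420 = 3.7×10⁻³ mol/L
[SO₄²⁻] = (3.5×10⁻³)(200)/420 = 1.7×10⁻³ mol/L
Q = [Sr²⁺][SO₄²⁻] = 6.1×10⁻⁶
Because Q > Ksp (6.1×10⁻⁶ vs 4.2×10⁻⁷), a precipitate of SrSO₄ forms.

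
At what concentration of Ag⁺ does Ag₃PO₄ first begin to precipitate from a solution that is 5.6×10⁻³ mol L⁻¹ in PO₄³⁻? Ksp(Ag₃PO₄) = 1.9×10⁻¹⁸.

7.0×10⁻⁶ M

Each salt precipitates once Q = Ksp for that salt.
Ag₃PO₄(s) ⇌ 3 Ag⁺(aq) + PO₄³⁻(aq)
Ksp = [Ag⁺]^3[PO₄³⁻] = [Ag⁺]^3(5.6×10⁻³)
[Ag⁺]^3 = 1.9×10⁻¹⁸ / (5.6×10⁻³) = 3.4×10⁻¹⁶
[Ag⁺] = 7.0×10⁻⁶ mol L⁻¹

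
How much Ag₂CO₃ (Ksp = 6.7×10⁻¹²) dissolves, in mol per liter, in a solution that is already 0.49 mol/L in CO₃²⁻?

Ag₂CO₃(s) ⇌ 2 Ag⁺(aq) + CO₃²⁻(aq)
The solution already contains CO₃²⁻ at 0.49 mol/L. Let s be the molar solubility of Ag₂CO₃.
[CO₃²⁻] ≈ 0.49 mol/L (common ion dominates); [Ag⁺] = 2s.
Ksp = [Ag⁺]^2[CO₃²⁻] = (2s)^2(0.49)
(2s)^2 = 6.7×10⁻¹² / (0.49) = 1.4×10⁻¹¹
s = 1.8×10⁻⁶ mol/L

1.8×10⁻⁶ M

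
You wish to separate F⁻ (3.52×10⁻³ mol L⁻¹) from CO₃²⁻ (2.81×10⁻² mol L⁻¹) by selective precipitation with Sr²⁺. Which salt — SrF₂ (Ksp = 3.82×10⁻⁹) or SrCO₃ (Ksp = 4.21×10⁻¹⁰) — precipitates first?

SrCO₃

Precipitation of each salt begins when its ion product equals Ksp.
For SrF₂: [Sr²⁺] = (Ksp/[F⁻]^2) = 3.08×10⁻⁴ mol L⁻¹
For SrCO₃: [Sr²⁺] = (Ksp/[CO₃²⁻]) = 1.50×10⁻⁸ mol L⁻¹
The smaller threshold [Sr²⁺] is reached first, so SrCO₃ precipitates first.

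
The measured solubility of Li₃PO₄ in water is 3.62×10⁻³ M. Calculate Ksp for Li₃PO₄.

Ksp = 4.64×10⁻⁹

Li₃PO₄(s) ⇌ 3 Li⁺(aq) + PO₄³⁻(aq)
For each mole of Li₃PO₄ that dissolves per liter, [Li⁺] = 3s and [PO₄³⁻] = s; let s denote this solubility.
Ksp = [Li⁺]^3[PO₄³⁻] = (3s)^3 · s = 27s^4
Ksp = 27 × (3.62×10⁻³)^4 = 4.64×10⁻⁹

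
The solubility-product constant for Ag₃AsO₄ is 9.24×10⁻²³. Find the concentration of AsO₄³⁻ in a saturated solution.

1.36×10⁻⁶ M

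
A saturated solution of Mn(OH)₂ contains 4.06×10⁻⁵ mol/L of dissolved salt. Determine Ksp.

Ksp = 2.68×10⁻¹³

Mn(OH)₂(s) ⇌ Mn²⁺(aq) + 2 OH⁻(aq)
If s mol/L of Mn(OH)₂ dissolves, [Mn²⁺] = s and [OH⁻] = 2s.
Ksp = [Mn²⁺][OH⁻]^2 = s · (2s)^2 = 4s^3
Ksp = 4 × (4.06×10⁻⁵)^3 = 2.68×10⁻¹³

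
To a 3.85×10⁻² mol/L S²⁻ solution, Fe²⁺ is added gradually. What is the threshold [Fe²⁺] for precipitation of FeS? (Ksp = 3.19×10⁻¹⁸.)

8.29×10⁻¹⁷ M

Precipitation of each salt begins when its ion product equals Ksp.
FeS(s) ⇌ Fe²⁺(aq) + S²⁻(aq)
Ksp = [Fe²⁺][S²⁻] = [Fe²⁺](3.85×10⁻²)
[Fe²⁺] = 3.19×10⁻¹⁸ / (3.85×10⁻²) = 8.29×10⁻¹⁷
[Fe²⁺] = 8.29×10⁻¹⁷ mol/L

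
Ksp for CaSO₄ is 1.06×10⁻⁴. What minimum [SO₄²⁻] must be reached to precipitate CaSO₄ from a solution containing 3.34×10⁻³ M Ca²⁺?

3.17×10⁻² M

A salt starts to precipitate once the ion product Q reaches its Ksp.
CaSO₄(s) ⇌ Ca²⁺(aq) + SO₄²⁻(aq)
Ksp = [Ca²⁺][SO₄²⁻] = [SO₄²⁻](3.34×10⁻³)
[SO₄²⁻] = 1.06×10⁻⁴ / (3.34×10⁻³) = 3.17×10⁻²
[SO₄²⁻] = 3.17×10⁻² M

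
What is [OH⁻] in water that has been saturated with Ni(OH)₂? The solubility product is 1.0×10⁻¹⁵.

Ni(OH)₂(s) ⇌ Ni²⁺(aq) + 2 OH⁻(aq)
Let s be the molar solubility. Then [Ni²⁺] = s and [OH⁻] = 2s.
Ksp = [Ni²⁺][OH⁻]^2 = s · (2s)^2 = 4s^3 = 1.0×10⁻¹⁵
s = 6.3×10⁻⁶ M
[OH⁻] = 2s = 1.3×10⁻⁵ M

1.3×10⁻⁵ M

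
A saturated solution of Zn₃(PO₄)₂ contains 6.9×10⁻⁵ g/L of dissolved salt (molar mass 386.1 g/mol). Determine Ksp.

Ksp = 2.0×10⁻³²

s = (6.9×10⁻⁵ g L⁻¹)/(386.1 g mol⁻¹) = 1.787×10⁻⁷ M
Zn₃(PO₄)₂(s) ⇌ 3 Zn²⁺(aq) + 2 PO₄³⁻(aq)
Let s be the molar solubility. Then [Zn²⁺] = 3s and [PO₄³⁻] = 2s.
Ksp = [Zn²⁺]^3[PO₄³⁻]^2 = (3s)^3 · (2s)^2 = 108s^5
Ksp = 108 × (1.787×10⁻⁷)^5 = 2.0×10⁻³²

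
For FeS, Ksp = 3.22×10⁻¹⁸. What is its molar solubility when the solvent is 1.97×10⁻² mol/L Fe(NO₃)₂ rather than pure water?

FeS(s) ⇌ Fe²⁺(aq) + S²⁻(aq)
With Fe²⁺ already at 1.97×10⁻² mol/L and s small, take [Fe²⁺] ≈ 1.97×10⁻² mol/L and [S²⁻] = s.
Ksp = [Fe²⁺][S²⁻] = (1.97×10⁻²)s
s = 3.22×10⁻¹⁸ / (1.97×10⁻²) = 1.63×10⁻¹⁶
s = 1.63×10⁻¹⁶ mol/L

1.63×10⁻¹⁶ M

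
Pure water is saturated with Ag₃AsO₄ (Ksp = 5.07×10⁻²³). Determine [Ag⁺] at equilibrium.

3.51×10⁻⁶ M

Ag₃AsO₄(s) ⇌ 3 Ag⁺(aq) + AsO₄³⁻(aq)
If s mol/L of Ag₃AsO₄ dissolves, [Ag⁺] = 3s and [AsO₄³⁻] = s.
Ksp = [Ag⁺]^3[AsO₄³⁻] = (3s)^3 · s = 27s^4 = 5.07×10⁻²³
s = 1.17×10⁻⁶ mol L⁻¹
[Ag⁺] = 3s = 3.51×10⁻⁶ mol L⁻¹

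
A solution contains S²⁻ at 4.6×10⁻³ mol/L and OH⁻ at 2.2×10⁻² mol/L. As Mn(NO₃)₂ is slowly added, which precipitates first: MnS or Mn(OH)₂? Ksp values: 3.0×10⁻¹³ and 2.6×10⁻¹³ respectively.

A salt starts to precipitate once the ion product Q reaches its Ksp.
For MnS: [Mn²⁺] = (Ksp/[S²⁻]) = 6.5×10⁻¹¹ mol/L
For Mn(OH)₂: [Mn²⁺] = (Ksp/[OH⁻]^2) = 5.4×10⁻¹⁰ mol/L
MnS requires the lower [Mn²⁺], so it precipitates first.

MnS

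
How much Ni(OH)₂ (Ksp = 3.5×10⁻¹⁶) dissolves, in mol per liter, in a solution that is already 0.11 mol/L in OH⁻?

Ni(OH)₂(s) ⇌ Ni²⁺(aq) + 2 OH⁻(aq)
The solution already contains OH⁻ at 0.11 mol/L. Let s be the molar solubility of Ni(OH)₂.
[OH⁻] ≈ 0.11 mol/L (common ion dominates); [Ni²⁺] = s.
Ksp = [Ni²⁺][OH⁻]^2 = s(0.11)^2
s = 3.5×10⁻¹⁶ / (0.11)^2 = 2.9×10⁻¹⁴
s = 2.9×10⁻¹⁴ mol/L

2.9×10⁻¹⁴ M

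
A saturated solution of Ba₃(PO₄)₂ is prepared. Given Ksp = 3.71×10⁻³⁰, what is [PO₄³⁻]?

Ba₃(PO₄)₂(s) ⇌ 3 Ba²⁺(aq) + 2 PO₄³⁻(aq)
With molar solubility s: [Ba²⁺] = 3s, [PO₄³⁻] = 2s.
Ksp = [Ba²⁺]^3[PO₄³⁻]^2 = (3s)^3 · (2s)^2 = 108s^5 = 3.71×10⁻³⁰
s = 5.10×10⁻⁷ mol/L
[PO₄³⁻] = 2s = 1.02×10⁻⁶ mol/L

1.02×10⁻⁶ M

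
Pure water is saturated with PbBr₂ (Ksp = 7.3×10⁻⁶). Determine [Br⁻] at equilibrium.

2.4×10⁻² M

PbBr₂(s) ⇌ Pb²⁺(aq) + 2 Br⁻(aq)
Let s be the molar solubility. Then [Pb²⁺] = s and [Br⁻] = 2s.
Ksp = [Pb²⁺][Br⁻]^2 = s · (2s)^2 = 4s^3 = 7.3×10⁻⁶
s = 1.2×10⁻² mol/L
[Br⁻] = 2s = 2.4×10⁻² mol/L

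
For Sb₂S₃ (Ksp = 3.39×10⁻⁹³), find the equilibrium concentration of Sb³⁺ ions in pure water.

Sb₂S₃(s) ⇌ 2 Sb³⁺(aq) + 3 S²⁻(aq)
For each mole of Sb₂S₃ that dissolves per liter, [Sb³⁺] = 2s and [S²⁻] = 3s; let s denote this solubility.
Ksp = [Sb³⁺]^2[S²⁻]^3 = (2s)^2 · (3s)^3 = 108s^5 = 3.39×10⁻⁹³
s = 1.26×10⁻¹⁹ mol/L
[Sb³⁺] = 2s = 2.51×10⁻¹⁹ mol/L

2.51×10⁻¹⁹ M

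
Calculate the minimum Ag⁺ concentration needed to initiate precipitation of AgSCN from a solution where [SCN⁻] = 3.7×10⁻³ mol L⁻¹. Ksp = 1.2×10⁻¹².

A salt starts to precipitate once the ion product Q reaches its Ksp.
AgSCN(s) ⇌ Ag⁺(aq) + SCN⁻(aq)
Ksp = [Ag⁺][SCN⁻] = [Ag⁺](3.7×10⁻³)
[Ag⁺] = 1.2×10⁻¹² / (3.7×10⁻³) = 3.2×10⁻¹⁰
[Ag⁺] = 3.2×10⁻¹⁰ mol L⁻¹

3.2×10⁻¹⁰ M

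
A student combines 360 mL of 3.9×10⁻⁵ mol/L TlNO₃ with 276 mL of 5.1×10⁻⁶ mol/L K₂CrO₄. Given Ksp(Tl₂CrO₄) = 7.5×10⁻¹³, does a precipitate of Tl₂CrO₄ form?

No

After mixing, V = 360 mL + 276 mL = 636 mL.
[Tl⁺] = (3.9×10⁻⁵)(360)/636 = 2.2×10⁻⁵ mol/L
[CrO₄²⁻] = (5.1×10⁻⁶)(276)/636 = 2.2×10⁻⁶ mol/L
Q = [Tl⁺]^2[CrO₄²⁻] = 1.1×10⁻¹⁵
Q < Ksp (1.1×10⁻¹⁵ vs 7.5×10⁻¹³); the solution remains unsaturated and no precipitate forms.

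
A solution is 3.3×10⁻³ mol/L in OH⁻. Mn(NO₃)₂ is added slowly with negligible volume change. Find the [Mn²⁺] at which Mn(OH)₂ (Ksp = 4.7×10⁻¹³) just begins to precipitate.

4.3×10⁻⁸ M

Each salt precipitates once Q = Ksp for that salt.
Mn(OH)₂(s) ⇌ Mn²⁺(aq) + 2 OH⁻(aq)
Ksp = [Mn²⁺][OH⁻]^2 = [Mn²⁺](3.3×10⁻³)^2
[Mn²⁺] = 4.7×10⁻¹³ / (3.3×10⁻³)^2 = 4.3×10⁻⁸
[Mn²⁺] = 4.3×10⁻⁸ mol/L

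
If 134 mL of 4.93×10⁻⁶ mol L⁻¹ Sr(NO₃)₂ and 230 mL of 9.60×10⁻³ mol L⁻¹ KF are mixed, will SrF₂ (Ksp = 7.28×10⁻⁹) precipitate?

No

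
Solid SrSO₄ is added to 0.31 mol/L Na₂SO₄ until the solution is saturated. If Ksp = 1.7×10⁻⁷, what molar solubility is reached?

SrSO₄(s) ⇌ Sr²⁺(aq) + SO₄²⁻(aq)
The solution already contains SO₄²⁻ at 0.31 mol/L. Let s be the molar solubility of SrSO₄.
[SO₄²⁻] ≈ 0.31 mol/L (common ion dominates); [Sr²⁺] = s.
Ksp = [Sr²⁺][SO₄²⁻] = s(0.31)
s = 1.7×10⁻⁷ / (0.31) = 5.5×10⁻⁷
s = 5.5×10⁻⁷ mol/L

5.5×10⁻⁷ M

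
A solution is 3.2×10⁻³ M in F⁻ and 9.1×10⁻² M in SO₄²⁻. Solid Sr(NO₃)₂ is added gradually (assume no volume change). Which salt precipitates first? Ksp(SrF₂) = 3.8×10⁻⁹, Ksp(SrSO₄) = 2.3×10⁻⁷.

SrSO₄

Precipitation begins when Q = Ksp.
For SrF₂: [Sr²⁺] = (Ksp/[F⁻]^2) = 3.7×10⁻⁴ M
For SrSO₄: [Sr²⁺] = (Ksp/[SO₄²⁻]) = 2.5×10⁻⁶ M
The smaller threshold [Sr²⁺] is reached first, so SrSO₄ precipitates first.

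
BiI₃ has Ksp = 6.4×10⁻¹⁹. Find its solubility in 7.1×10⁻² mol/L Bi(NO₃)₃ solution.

6.9×10⁻⁷ M

BiI₃(s) ⇌ Bi³⁺(aq) + 3 I⁻(aq)
Bi³⁺ is already present at 7.1×10⁻² mol/L. If s mol/L of BiI₃ dissolves, [I⁻] = 3s while [Bi³⁺] ≈ 7.1×10⁻² mol/L.
Ksp = [Bi³⁺][I⁻]^3 = (7.1×10⁻²)(3s)^3
(3s)^3 = 6.4×10⁻¹⁹ / (7.1×10⁻²) = 9.0×10⁻¹⁸
s = 6.9×10⁻⁷ mol/L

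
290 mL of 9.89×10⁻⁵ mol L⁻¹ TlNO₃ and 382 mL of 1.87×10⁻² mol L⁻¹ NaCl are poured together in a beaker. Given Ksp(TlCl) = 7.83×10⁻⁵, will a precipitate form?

No

Total volume after mixing = 290 + 382 = 672 mL.
[Tl⁺] = (9.89×10⁻⁵)(290)/672 = 4.27×10⁻⁵ mol L⁻¹
[Cl⁻] = (1.87×10⁻²)(382)/672 = 1.06×10⁻² mol L⁻¹
Q = [Tl⁺][Cl⁻] = 4.54×10⁻⁷
Since Q (4.54×10⁻⁷) is less than Ksp (7.83×10⁻⁵), no TlCl precipitates.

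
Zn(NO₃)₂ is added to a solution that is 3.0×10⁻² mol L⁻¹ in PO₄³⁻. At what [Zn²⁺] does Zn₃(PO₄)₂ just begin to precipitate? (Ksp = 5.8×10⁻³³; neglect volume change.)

The threshold for precipitation is Q = Ksp.
Zn₃(PO₄)₂(s) ⇌ 3 Zn²⁺(aq) + 2 PO₄³⁻(aq)
Ksp = [Zn²⁺]^3[PO₄³⁻]^2 = [Zn²⁺]^3(3.0×10⁻²)^2
[Zn²⁺]^3 = 5.8×10⁻³³ / (3.0×10⁻²)^2 = 6.4×10⁻³⁰
[Zn²⁺] = 1.9×10⁻¹⁰ mol L⁻¹

1.9×10⁻¹⁰ M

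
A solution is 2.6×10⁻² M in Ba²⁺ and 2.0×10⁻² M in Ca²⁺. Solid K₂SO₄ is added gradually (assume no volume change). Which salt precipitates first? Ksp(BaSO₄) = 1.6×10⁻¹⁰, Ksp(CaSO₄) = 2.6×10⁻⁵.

BaSO₄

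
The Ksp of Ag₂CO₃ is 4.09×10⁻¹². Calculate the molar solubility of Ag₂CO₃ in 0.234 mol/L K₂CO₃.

Ag₂CO₃(s) ⇌ 2 Ag⁺(aq) + CO₃²⁻(aq)
With CO₃²⁻ already at 0.234 mol/L and s small, take [CO₃²⁻] ≈ 0.234 mol/L and [Ag⁺] = 2s.
Ksp = [Ag⁺]^2[CO₃²⁻] = (2s)^2(0.234)
(2s)^2 = 4.09×10⁻¹² / (0.234) = 1.75×10⁻¹¹
s = 2.09×10⁻⁶ mol/L

2.09×10⁻⁶ M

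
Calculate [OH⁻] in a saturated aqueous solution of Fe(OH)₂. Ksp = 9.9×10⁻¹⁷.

Fe(OH)₂(s) ⇌ Fe²⁺(aq) + 2 OH⁻(aq)
Call the molar solubility s, so that [Fe²⁺] = s and [OH⁻] = 2s.
Ksp = [Fe²⁺][OH⁻]^2 = s · (2s)^2 = 4s^3 = 9.9×10⁻¹⁷
s = 2.9×10⁻⁶ mol/L
[OH⁻] = 2s = 5.8×10⁻⁶ mol/L

5.8×10⁻⁶ M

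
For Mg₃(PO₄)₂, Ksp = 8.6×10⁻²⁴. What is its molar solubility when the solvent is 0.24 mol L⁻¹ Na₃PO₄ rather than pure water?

Mg₃(PO₄)₂(s) ⇌ 3 Mg²⁺(aq) + 2 PO₄³⁻(aq)
Let s be the solubility of Mg₃(PO₄)₂ here. The common ion gives [PO₄³⁻] ≈ 0.24 mol L⁻¹, and [Mg²⁺] = 3s.
Ksp = [Mg²⁺]^3[PO₄³⁻]^2 = (3s)^3(0.24)^2
(3s)^3 = 8.6×10⁻²⁴ / (0.24)^2 = 1.5×10⁻²²
s = 1.8×10⁻⁸ mol L⁻¹

1.8×10⁻⁸ M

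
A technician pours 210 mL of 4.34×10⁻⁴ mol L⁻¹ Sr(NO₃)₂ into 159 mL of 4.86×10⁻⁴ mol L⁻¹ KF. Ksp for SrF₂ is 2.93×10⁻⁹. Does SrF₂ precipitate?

Total volume after mixing = 210 + 159 = 369 mL.
[Sr²⁺] = (4.34×10⁻⁴)(210)/369 = 2.47×10⁻⁴ mol L⁻¹
[F⁻] = (4.86×10⁻⁴)(159)/369 = 2.09×10⁻⁴ mol L⁻¹
Q = [Sr²⁺][F⁻]^2 = 1.08×10⁻¹¹
Since Q (1.08×10⁻¹¹) is less than Ksp (2.93×10⁻⁹), no SrF₂ precipitates.

No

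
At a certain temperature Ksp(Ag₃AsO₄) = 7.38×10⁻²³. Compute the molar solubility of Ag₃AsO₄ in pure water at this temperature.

Ag₃AsO₄(s) ⇌ 3 Ag⁺(aq) + AsO₄³⁻(aq)
With molar solubility s: [Ag⁺] = 3s, [AsO₄³⁻] = s.
Ksp = [Ag⁺]^3[AsO₄³⁻] = (3s)^3 · s = 27s^4
27s^4 = 7.38×10⁻²³  ⇒  s^4 = 2.73×10⁻²⁴
s = 1.29×10⁻⁶ mol L⁻¹

1.29×10⁻⁶ M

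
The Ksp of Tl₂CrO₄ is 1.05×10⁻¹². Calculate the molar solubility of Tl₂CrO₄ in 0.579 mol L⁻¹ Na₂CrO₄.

Tl₂CrO₄(s) ⇌ 2 Tl⁺(aq) + CrO₄²⁻(aq)
With CrO₄²⁻ already at 0.579 mol L⁻¹ and s small, take [CrO₄²⁻] ≈ 0.579 mol L⁻¹ and [Tl⁺] = 2s.
Ksp = [Tl⁺]^2[CrO₄²⁻] = (2s)^2(0.579)
(2s)^2 = 1.05×10⁻¹² / (0.579) = 1.81×10⁻¹²
s = 6.73×10⁻⁷ mol L⁻¹

6.73×10⁻⁷ M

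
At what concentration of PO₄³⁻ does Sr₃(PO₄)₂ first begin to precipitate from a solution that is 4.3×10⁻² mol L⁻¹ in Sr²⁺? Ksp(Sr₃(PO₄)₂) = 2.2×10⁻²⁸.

The threshold for precipitation is Q = Ksp.
Sr₃(PO₄)₂(s) ⇌ 3 Sr²⁺(aq) + 2 PO₄³⁻(aq)
Ksp = [Sr²⁺]^3[PO₄³⁻]^2 = [PO₄³⁻]^2(4.3×10⁻²)^3
[PO₄³⁻]^2 = 2.2×10⁻²⁸ / (4.3×10⁻²)^3 = 2.8×10⁻²⁴
[PO₄³⁻] = 1.7×10⁻¹² mol L⁻¹

1.7×10⁻¹² M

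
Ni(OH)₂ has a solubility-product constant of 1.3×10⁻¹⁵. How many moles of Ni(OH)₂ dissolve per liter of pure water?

Ni(OH)₂(s) ⇌ Ni²⁺(aq) + 2 OH⁻(aq)
With molar solubility s: [Ni²⁺] = s, [OH⁻] = 2s.
Ksp = [Ni²⁺][OH⁻]^2 = s · (2s)^2 = 4s^3
4s^3 = 1.3×10⁻¹⁵  ⇒  s^3 = 3.3×10⁻¹⁶
Taking the 3rd root, s = 6.9×10⁻⁶ M.

6.9×10⁻⁶ M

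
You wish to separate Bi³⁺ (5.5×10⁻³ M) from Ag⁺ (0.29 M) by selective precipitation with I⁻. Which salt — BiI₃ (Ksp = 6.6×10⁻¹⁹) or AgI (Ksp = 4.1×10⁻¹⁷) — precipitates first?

AgI

Precipitation of each salt begins when its ion product equals Ksp.
For BiI₃: [I⁻] = (Ksp/[Bi³⁺])^(1/3) = 4.9×10⁻⁶ M
For AgI: [I⁻] = (Ksp/[Ag⁺]) = 1.4×10⁻¹⁶ M
AgI requires the lower [I⁻], so it precipitates first.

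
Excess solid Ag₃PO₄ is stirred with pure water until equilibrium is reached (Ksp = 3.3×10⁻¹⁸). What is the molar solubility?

1.9×10⁻⁵ M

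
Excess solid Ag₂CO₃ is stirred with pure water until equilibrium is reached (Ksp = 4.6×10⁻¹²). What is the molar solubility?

1.0×10⁻⁴ M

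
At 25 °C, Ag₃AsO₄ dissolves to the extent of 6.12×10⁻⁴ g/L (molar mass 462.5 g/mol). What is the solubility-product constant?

Convert to molarity: s = 6.12×10⁻⁴ / 462.5 = 1.3232×10⁻⁶ mol/L
Ag₃AsO₄(s) ⇌ 3 Ag⁺(aq) + AsO₄³⁻(aq)
For each mole of Ag₃AsO₄ that dissolves per liter, [Ag⁺] = 3s and [AsO₄³⁻] = s; let s denote this solubility.
Ksp = [Ag⁺]^3[AsO₄³⁻] = (3s)^3 · s = 27s^4
Ksp = 27 × (1.3232×10⁻⁶)^4 = 8.28×10⁻²³

Ksp = 8.28×10⁻²³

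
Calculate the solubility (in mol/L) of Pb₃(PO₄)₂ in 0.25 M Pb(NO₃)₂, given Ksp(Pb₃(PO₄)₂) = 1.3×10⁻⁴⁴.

Pb₃(PO₄)₂(s) ⇌ 3 Pb²⁺(aq) + 2 PO₄³⁻(aq)
The solution already contains Pb²⁺ at 0.25 M. Let s be the molar solubility of Pb₃(PO₄)₂.
[Pb²⁺] ≈ 0.25 M (common ion dominates); [PO₄³⁻] = 2s.
Ksp = [Pb²⁺]^3[PO₄³⁻]^2 = (0.25)^3(2s)^2
(2s)^2 = 1.3×10⁻⁴⁴ / (0.25)^3 = 8.3×10⁻⁴³
s = 4.6×10⁻²² M

4.6×10⁻²² M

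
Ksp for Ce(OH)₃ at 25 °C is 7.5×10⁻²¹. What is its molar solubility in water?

Ce(OH)₃(s) ⇌ Ce³⁺(aq) + 3 OH⁻(aq)
Call the molar solubility s, so that [Ce³⁺] = s and [OH⁻] = 3s.
Ksp = [Ce³⁺][OH⁻]^3 = s · (3s)^3 = 27s^4
27s^4 = 7.5×10⁻²¹  ⇒  s^4 = 2.8×10⁻²²
s = (2.8×10⁻²²)^(1/4) = 4.1×10⁻⁶ mol/L

4.1×10⁻⁶ M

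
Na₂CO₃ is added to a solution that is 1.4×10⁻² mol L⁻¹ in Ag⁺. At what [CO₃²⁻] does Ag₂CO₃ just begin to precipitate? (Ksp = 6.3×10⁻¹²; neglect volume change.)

Precipitation of each salt begins when its ion product equals Ksp.
Ag₂CO₃(s) ⇌ 2 Ag⁺(aq) + CO₃²⁻(aq)
Ksp = [Ag⁺]^2[CO₃²⁻] = [CO₃²⁻](1.4×10⁻²)^2
[CO₃²⁻] = 6.3×10⁻¹² / (1.4×10⁻²)^2 = 3.2×10⁻⁸
[CO₃²⁻] = 3.2×10⁻⁸ mol L⁻¹

3.2×10⁻⁸ M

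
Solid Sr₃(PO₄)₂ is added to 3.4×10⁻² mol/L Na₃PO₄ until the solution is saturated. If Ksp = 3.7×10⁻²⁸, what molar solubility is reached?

2.3×10⁻⁹ M

Sr₃(PO₄)₂(s) ⇌ 3 Sr²⁺(aq) + 2 PO₄³⁻(aq)
The solution already contains PO₄³⁻ at 3.4×10⁻² mol/L. Let s be the molar solubility of Sr₃(PO₄)₂.
[PO₄³⁻] ≈ 3.4×10⁻² mol/L (common ion dominates); [Sr²⁺] = 3s.
Ksp = [Sr²⁺]^3[PO₄³⁻]^2 = (3s)^3(3.4×10⁻²)^2
(3s)^3 = 3.7×10⁻²⁸ / (3.4×10⁻²)^2 = 3.2×10⁻²⁵
s = 2.3×10⁻⁹ mol/L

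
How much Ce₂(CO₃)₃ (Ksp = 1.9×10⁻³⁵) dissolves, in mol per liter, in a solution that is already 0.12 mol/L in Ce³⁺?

3.7×10⁻¹² M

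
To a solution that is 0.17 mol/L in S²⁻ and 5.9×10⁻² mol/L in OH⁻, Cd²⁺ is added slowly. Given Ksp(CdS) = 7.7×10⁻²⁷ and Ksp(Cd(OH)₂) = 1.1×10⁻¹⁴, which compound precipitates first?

The threshold for precipitation is Q = Ksp.
For CdS: [Cd²⁺] = (Ksp/[S²⁻]) = 4.5×10⁻²⁶ mol/L
For Cd(OH)₂: [Cd²⁺] = (Ksp/[OH⁻]^2) = 3.2×10⁻¹² mol/L
Since CdS needs less Cd²⁺ to reach saturation, it precipitates first.

CdS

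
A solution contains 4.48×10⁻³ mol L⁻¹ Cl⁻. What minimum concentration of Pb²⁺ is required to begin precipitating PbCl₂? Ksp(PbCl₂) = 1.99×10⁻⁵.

0.992 M

Precipitation begins when Q = Ksp.
PbCl₂(s) ⇌ Pb²⁺(aq) + 2 Cl⁻(aq)
Ksp = [Pb²⁺][Cl⁻]^2 = [Pb²⁺](4.48×10⁻³)^2
[Pb²⁺] = 1.99×10⁻⁵ / (4.48×10⁻³)^2 = 0.992
[Pb²⁺] = 0.992 mol L⁻¹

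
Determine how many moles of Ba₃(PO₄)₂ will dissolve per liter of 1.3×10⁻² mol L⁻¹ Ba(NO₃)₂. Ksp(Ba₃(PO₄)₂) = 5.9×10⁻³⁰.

Ba₃(PO₄)₂(s) ⇌ 3 Ba²⁺(aq) + 2 PO₄³⁻(aq)
The solution already contains Ba²⁺ at 1.3×10⁻² mol L⁻¹. Let s be the molar solubility of Ba₃(PO₄)₂.
[Ba²⁺] ≈ 1.3×10⁻² mol L⁻¹ (common ion dominates); [PO₄³⁻] = 2s.
Ksp = [Ba²⁺]^3[PO₄³⁻]^2 = (1.3×10⁻²)^3(2s)^2
(2s)^2 = 5.9×10⁻³⁰ / (1.3×10⁻²)^3 = 2.7×10⁻²⁴
s = 8.2×10⁻¹³ mol L⁻¹

8.2×10⁻¹³ M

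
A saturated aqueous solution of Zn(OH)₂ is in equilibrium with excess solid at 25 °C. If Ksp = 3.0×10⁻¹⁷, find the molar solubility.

2.0×10⁻⁶ M

Zn(OH)₂(s) ⇌ Zn²⁺(aq) + 2 OH⁻(aq)
Call the molar solubility s, so that [Zn²⁺] = s and [OH⁻] = 2s.
Ksp = [Zn²⁺][OH⁻]^2 = s · (2s)^2 = 4s^3
4s^3 = 3.0×10⁻¹⁷  ⇒  s^3 = 7.5×10⁻¹⁸
s = (7.5×10⁻¹⁸)^(1/3) = 2.0×10⁻⁶ mol/L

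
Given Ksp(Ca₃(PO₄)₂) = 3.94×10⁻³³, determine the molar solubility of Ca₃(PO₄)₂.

1.30×10⁻⁷ M

Ca₃(PO₄)₂(s) ⇌ 3 Ca²⁺(aq) + 2 PO₄³⁻(aq)
With molar solubility s: [Ca²⁺] = 3s, [PO₄³⁻] = 2s.
Ksp = [Ca²⁺]^3[PO₄³⁻]^2 = (3s)^3 · (2s)^2 = 108s^5
108s^5 = 3.94×10⁻³³  ⇒  s^5 = 3.65×10⁻³⁵
s = 1.30×10⁻⁷ mol/L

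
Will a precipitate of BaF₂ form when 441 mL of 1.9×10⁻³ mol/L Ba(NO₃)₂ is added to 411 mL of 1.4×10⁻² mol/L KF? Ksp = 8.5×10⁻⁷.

Total volume after mixing = 441 + 411 = 852 mL.
[Ba²⁺] = (1.9×10⁻³)(441)/852 = 9.8×10⁻⁴ mol/L
[F⁻] = (1.4×10⁻²)(411)/852 = 6.8×10⁻³ mol/L
Q = [Ba²⁺][F⁻]^2 = 4.5×10⁻⁸
Q = 4.5×10⁻⁸ < Ksp = 8.5×10⁻⁷, so the solution is unsaturated and no precipitate forms.

No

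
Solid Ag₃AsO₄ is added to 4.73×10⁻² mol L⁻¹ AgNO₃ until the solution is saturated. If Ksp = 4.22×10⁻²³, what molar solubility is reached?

3.99×10⁻¹⁹ M

Ag₃AsO₄(s) ⇌ 3 Ag⁺(aq) + AsO₄³⁻(aq)
The solution already contains Ag⁺ at 4.73×10⁻² mol L⁻¹. Let s be the molar solubility of Ag₃AsO₄.
[Ag⁺] ≈ 4.73×10⁻² mol L⁻¹ (common ion dominates); [AsO₄³⁻] = s.
Ksp = [Ag⁺]^3[AsO₄³⁻] = (4.73×10⁻²)^3s
s = 4.22×10⁻²³ / (4.73×10⁻²)^3 = 3.99×10⁻¹⁹
s = 3.99×10⁻¹⁹ mol L⁻¹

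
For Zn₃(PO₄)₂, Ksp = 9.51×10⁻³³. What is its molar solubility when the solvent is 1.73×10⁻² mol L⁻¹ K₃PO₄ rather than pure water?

1.06×10⁻¹⁰ M

Zn₃(PO₄)₂(s) ⇌ 3 Zn²⁺(aq) + 2 PO₄³⁻(aq)
PO₄³⁻ is already present at 1.73×10⁻² mol L⁻¹. If s mol/L of Zn₃(PO₄)₂ dissolves, [Zn²⁺] = 3s while [PO₄³⁻] ≈ 1.73×10⁻² mol L⁻¹.
Ksp = [Zn²⁺]^3[PO₄³⁻]^2 = (3s)^3(1.73×10⁻²)^2
(3s)^3 = 9.51×10⁻³³ / (1.73×10⁻²)^2 = 3.18×10⁻²⁹
s = 1.06×10⁻¹⁰ mol L⁻¹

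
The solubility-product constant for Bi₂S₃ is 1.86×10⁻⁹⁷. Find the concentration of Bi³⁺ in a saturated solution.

3.53×10⁻²⁰ M

Bi₂S₃(s) ⇌ 2 Bi³⁺(aq) + 3 S²⁻(aq)
Call the molar solubility s, so that [Bi³⁺] = 2s and [S²⁻] = 3s.
Ksp = [Bi³⁺]^2[S²⁻]^3 = (2s)^2 · (3s)^3 = 108s^5 = 1.86×10⁻⁹⁷
s = 1.77×10⁻²⁰ M
[Bi³⁺] = 2s = 3.53×10⁻²⁰ M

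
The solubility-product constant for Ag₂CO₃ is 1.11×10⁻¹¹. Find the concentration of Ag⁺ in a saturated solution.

Ag₂CO₃(s) ⇌ 2 Ag⁺(aq) + CO₃²⁻(aq)
Let s be the molar solubility. Then [Ag⁺] = 2s and [CO₃²⁻] = s.
Ksp = [Ag⁺]^2[CO₃²⁻] = (2s)^2 · s = 4s^3 = 1.11×10⁻¹¹
s = 1.41×10⁻⁴ mol L⁻¹
[Ag⁺] = 2s = 2.81×10⁻⁴ mol L⁻¹

2.81×10⁻⁴ M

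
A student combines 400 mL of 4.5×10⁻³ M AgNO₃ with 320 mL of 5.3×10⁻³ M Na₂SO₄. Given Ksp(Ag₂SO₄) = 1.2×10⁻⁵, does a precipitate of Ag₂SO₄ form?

No

Total volume after mixing = 400 + 320 = 720 mL.
[Ag⁺] = (4.5×10⁻³)(400)/720 = 2.5×10⁻³ M
[SO₄²⁻] = (5.3×10⁻³)(320)/720 = 2.4×10⁻³ M
Q = [Ag⁺]^2[SO₄²⁻] = 1.5×10⁻⁸
Q < Ksp (1.5×10⁻⁸ vs 1.2×10⁻⁵); the solution remains unsaturated and no precipitate forms.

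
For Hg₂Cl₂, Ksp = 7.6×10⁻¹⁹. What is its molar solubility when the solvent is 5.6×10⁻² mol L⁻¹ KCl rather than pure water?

Hg₂Cl₂(s) ⇌ Hg₂²⁺(aq) + 2 Cl⁻(aq)
Let s be the solubility of Hg₂Cl₂ here. The common ion gives [Cl⁻] ≈ 5.6×10⁻² mol L⁻¹, and [Hg₂²⁺] = s.
Ksp = [Hg₂²⁺][Cl⁻]^2 = s(5.6×10⁻²)^2
s = 7.6×10⁻¹⁹ / (5.6×10⁻²)^2 = 2.4×10⁻¹⁶
s = 2.4×10⁻¹⁶ mol L⁻¹

2.4×10⁻¹⁶ M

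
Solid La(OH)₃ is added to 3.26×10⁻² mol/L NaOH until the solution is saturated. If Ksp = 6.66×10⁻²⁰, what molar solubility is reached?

1.92×10⁻¹⁵ M

La(OH)₃(s) ⇌ La³⁺(aq) + 3 OH⁻(aq)
OH⁻ is already present at 3.26×10⁻² mol/L. If s mol/L of La(OH)₃ dissolves, [La³⁺] = s while [OH⁻] ≈ 3.26×10⁻² mol/L.
Ksp = [La³⁺][OH⁻]^3 = s(3.26×10⁻²)^3
s = 6.66×10⁻²⁰ / (3.26×10⁻²)^3 = 1.92×10⁻¹⁵
s = 1.92×10⁻¹⁵ mol/L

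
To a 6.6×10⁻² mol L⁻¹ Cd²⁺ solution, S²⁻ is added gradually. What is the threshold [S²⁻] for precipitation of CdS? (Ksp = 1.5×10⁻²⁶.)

2.3×10⁻²⁵ M

Precipitation of each salt begins when its ion product equals Ksp.
CdS(s) ⇌ Cd²⁺(aq) + S²⁻(aq)
Ksp = [Cd²⁺][S²⁻] = [S²⁻](6.6×10⁻²)
[S²⁻] = 1.5×10⁻²⁶ / (6.6×10⁻²) = 2.3×10⁻²⁵
[S²⁻] = 2.3×10⁻²⁵ mol L⁻¹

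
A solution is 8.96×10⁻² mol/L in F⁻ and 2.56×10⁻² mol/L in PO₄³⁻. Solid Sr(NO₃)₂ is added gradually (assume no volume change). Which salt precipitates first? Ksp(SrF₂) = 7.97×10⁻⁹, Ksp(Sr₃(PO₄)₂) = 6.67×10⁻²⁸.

Sr₃(PO₄)₂

A salt starts to precipitate once the ion product Q reaches its Ksp.
For SrF₂: [Sr²⁺] = (Ksp/[F⁻]^2) = 9.93×10⁻⁷ mol/L
For Sr₃(PO₄)₂: [Sr²⁺] = (Ksp/[PO₄³⁻]^2)^(1/3) = 1.01×10⁻⁸ mol/L
The smaller threshold [Sr²⁺] is reached first, so Sr₃(PO₄)₂ precipitates first.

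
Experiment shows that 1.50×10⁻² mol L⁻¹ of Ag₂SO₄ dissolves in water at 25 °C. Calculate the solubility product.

Ag₂SO₄(s) ⇌ 2 Ag⁺(aq) + SO₄²⁻(aq)
Call the molar solubility s, so that [Ag⁺] = 2s and [SO₄²⁻] = s.
Ksp = [Ag⁺]^2[SO₄²⁻] = (2s)^2 · s = 4s^3
Ksp = 4 × (1.50×10⁻²)^3 = 1.35×10⁻⁵

Ksp = 1.35×10⁻⁵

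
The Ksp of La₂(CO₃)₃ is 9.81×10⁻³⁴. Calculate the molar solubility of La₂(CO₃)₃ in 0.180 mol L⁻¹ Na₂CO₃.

2.05×10⁻¹⁶ M

La₂(CO₃)₃(s) ⇌ 2 La³⁺(aq) + 3 CO₃²⁻(aq)
CO₃²⁻ is already present at 0.180 mol L⁻¹. If s mol/L of La₂(CO₃)₃ dissolves, [La³⁺] = 2s while [CO₃²⁻] ≈ 0.180 mol L⁻¹.
Ksp = [La³⁺]^2[CO₃²⁻]^3 = (2s)^2(0.180)^3
(2s)^2 = 9.81×10⁻³⁴ / (0.180)^3 = 1.68×10⁻³¹
s = 2.05×10⁻¹⁶ mol L⁻¹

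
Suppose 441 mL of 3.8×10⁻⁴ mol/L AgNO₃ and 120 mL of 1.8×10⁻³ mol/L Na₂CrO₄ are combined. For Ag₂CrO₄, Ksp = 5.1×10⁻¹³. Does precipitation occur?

Yes

The combined volume is 561 mL.
[Ag⁺] = (3.8×10⁻⁴)(441)/561 = 3.0×10⁻⁴ mol/L
[CrO₄²⁻] = (1.8×10⁻³)(120)/561 = 3.9×10⁻⁴ mol/L
Q = [Ag⁺]^2[CrO₄²⁻] = 3.4×10⁻¹¹
Since Q (3.4×10⁻¹¹) exceeds Ksp (5.1×10⁻¹³), Ag₂CrO₄ will precipitate.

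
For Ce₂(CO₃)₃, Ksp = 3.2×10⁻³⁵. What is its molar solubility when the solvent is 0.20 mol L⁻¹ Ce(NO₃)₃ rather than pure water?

Ce₂(CO₃)₃(s) ⇌ 2 Ce³⁺(aq) + 3 CO₃²⁻(aq)
With Ce³⁺ already at 0.20 mol L⁻¹ and s small, take [Ce³⁺] ≈ 0.20 mol L⁻¹ and [CO₃²⁻] = 3s.
Ksp = [Ce³⁺]^2[CO₃²⁻]^3 = (0.20)^2(3s)^3
(3s)^3 = 3.2×10⁻³⁵ / (0.20)^2 = 8.0×10⁻³⁴
s = 3.1×10⁻¹² mol L⁻¹

3.1×10⁻¹² M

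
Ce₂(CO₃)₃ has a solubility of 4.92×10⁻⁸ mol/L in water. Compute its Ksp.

Ksp = 3.11×10⁻³⁵

Ce₂(CO₃)₃(s) ⇌ 2 Ce³⁺(aq) + 3 CO₃²⁻(aq)
For each mole of Ce₂(CO₃)₃ that dissolves per liter, [Ce³⁺] = 2s and [CO₃²⁻] = 3s; let s denote this solubility.
Ksp = [Ce³⁺]^2[CO₃²⁻]^3 = (2s)^2 · (3s)^3 = 108s^5
Ksp = 108 × (4.92×10⁻⁸)^5 = 3.11×10⁻³⁵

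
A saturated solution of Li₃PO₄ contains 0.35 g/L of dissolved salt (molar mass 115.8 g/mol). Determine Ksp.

Ksp = 2.3×10⁻⁹

Molar solubility s = (0.35 g/L) / (115.8 g/mol) = 3.022×10⁻³ mol/L
Li₃PO₄(s) ⇌ 3 Li⁺(aq) + PO₄³⁻(aq)
For each mole of Li₃PO₄ that dissolves per liter, [Li⁺] = 3s and [PO₄³⁻] = s; let s denote this solubility.
Ksp = [Li⁺]^3[PO₄³⁻] = (3s)^3 · s = 27s^4
Ksp = 27 × (3.022×10⁻³)^4 = 2.3×10⁻⁹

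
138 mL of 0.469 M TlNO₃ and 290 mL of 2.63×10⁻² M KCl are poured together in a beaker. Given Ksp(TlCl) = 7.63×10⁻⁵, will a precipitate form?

Yes

The combined volume is 428 mL.
[Tl⁺] = (0.469)(138)/428 = 0.151 M
[Cl⁻] = (2.63×10⁻²)(290)/428 = 1.78×10⁻² M
Q = [Tl⁺][Cl⁻] = 2.69×10⁻³
Q = 2.69×10⁻³ > Ksp = 7.63×10⁻⁵, so the solution is supersaturated and TlCl precipitates.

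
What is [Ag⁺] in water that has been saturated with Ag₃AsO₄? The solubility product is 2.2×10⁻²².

5.1×10⁻⁶ M

Ag₃AsO₄(s) ⇌ 3 Ag⁺(aq) + AsO₄³⁻(aq)
Let s be the molar solubility. Then [Ag⁺] = 3s and [AsO₄³⁻] = s.
Ksp = [Ag⁺]^3[AsO₄³⁻] = (3s)^3 · s = 27s^4 = 2.2×10⁻²²
s = 1.7×10⁻⁶ mol L⁻¹
[Ag⁺] = 3s = 5.1×10⁻⁶ mol L⁻¹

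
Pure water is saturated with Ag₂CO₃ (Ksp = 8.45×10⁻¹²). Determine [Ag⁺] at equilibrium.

Ag₂CO₃(s) ⇌ 2 Ag⁺(aq) + CO₃²⁻(aq)
Let s be the molar solubility. Then [Ag⁺] = 2s and [CO₃²⁻] = s.
Ksp = [Ag⁺]^2[CO₃²⁻] = (2s)^2 · s = 4s^3 = 8.45×10⁻¹²
s = 1.28×10⁻⁴ M
[Ag⁺] = 2s = 2.57×10⁻⁴ M

2.57×10⁻⁴ M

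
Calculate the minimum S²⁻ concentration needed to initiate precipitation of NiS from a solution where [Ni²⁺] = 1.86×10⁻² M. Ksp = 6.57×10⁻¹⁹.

3.53×10⁻¹⁷ M

The threshold for precipitation is Q = Ksp.
NiS(s) ⇌ Ni²⁺(aq) + S²⁻(aq)
Ksp = [Ni²⁺][S²⁻] = [S²⁻](1.86×10⁻²)
[S²⁻] = 6.57×10⁻¹⁹ / (1.86×10⁻²) = 3.53×10⁻¹⁷
[S²⁻] = 3.53×10⁻¹⁷ M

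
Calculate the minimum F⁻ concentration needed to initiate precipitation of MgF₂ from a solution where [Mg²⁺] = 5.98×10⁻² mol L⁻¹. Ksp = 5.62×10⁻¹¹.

3.07×10⁻⁵ M

Precipitation of each salt begins when its ion product equals Ksp.
MgF₂(s) ⇌ Mg²⁺(aq) + 2 F⁻(aq)
Ksp = [Mg²⁺][F⁻]^2 = [F⁻]^2(5.98×10⁻²)
[F⁻]^2 = 5.62×10⁻¹¹ / (5.98×10⁻²) = 9.40×10⁻¹⁰
[F⁻] = 3.07×10⁻⁵ mol L⁻¹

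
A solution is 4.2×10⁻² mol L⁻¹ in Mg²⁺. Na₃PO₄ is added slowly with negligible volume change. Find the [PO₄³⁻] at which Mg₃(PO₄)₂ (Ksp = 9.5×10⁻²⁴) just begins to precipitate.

3.6×10⁻¹⁰ M

Precipitation of each salt begins when its ion product equals Ksp.
Mg₃(PO₄)₂(s) ⇌ 3 Mg²⁺(aq) + 2 PO₄³⁻(aq)
Ksp = [Mg²⁺]^3[PO₄³⁻]^2 = [PO₄³⁻]^2(4.2×10⁻²)^3
[PO₄³⁻]^2 = 9.5×10⁻²⁴ / (4.2×10⁻²)^3 = 1.3×10⁻¹⁹
[PO₄³⁻] = 3.6×10⁻¹⁰ mol L⁻¹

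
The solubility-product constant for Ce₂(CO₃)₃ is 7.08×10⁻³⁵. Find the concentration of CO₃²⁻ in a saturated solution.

1.74×10⁻⁷ M

Ce₂(CO₃)₃(s) ⇌ 2 Ce³⁺(aq) + 3 CO₃²⁻(aq)
If s mol/L of Ce₂(CO₃)₃ dissolves, [Ce³⁺] = 2s and [CO₃²⁻] = 3s.
Ksp = [Ce³⁺]^2[CO₃²⁻]^3 = (2s)^2 · (3s)^3 = 108s^5 = 7.08×10⁻³⁵
s = 5.80×10⁻⁸ mol L⁻¹
[CO₃²⁻] = 3s = 1.74×10⁻⁷ mol L⁻¹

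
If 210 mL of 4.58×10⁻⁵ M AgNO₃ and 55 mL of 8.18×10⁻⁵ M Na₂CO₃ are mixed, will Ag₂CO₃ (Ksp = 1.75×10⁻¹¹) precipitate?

The combined volume is 265 mL.
[Ag⁺] = (4.58×10⁻⁵)(210)/265 = 3.63×10⁻⁵ M
[CO₃²⁻] = (8.18×10⁻⁵)(55)/265 = 1.70×10⁻⁵ M
Q = [Ag⁺]^2[CO₃²⁻] = 2.24×10⁻¹⁴
Q < Ksp (2.24×10⁻¹⁴ vs 1.75×10⁻¹¹); the solution remains unsaturated and no precipitate forms.

No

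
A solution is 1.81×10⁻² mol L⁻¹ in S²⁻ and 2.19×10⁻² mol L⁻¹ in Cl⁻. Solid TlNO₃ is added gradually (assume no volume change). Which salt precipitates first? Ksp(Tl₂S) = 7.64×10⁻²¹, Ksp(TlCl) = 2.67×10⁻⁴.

The threshold for precipitation is Q = Ksp.
For Tl₂S: [Tl⁺] = (Ksp/[S²⁻])^(1/2) = 6.50×10⁻¹⁰ mol L⁻¹
For TlCl: [Tl⁺] = (Ksp/[Cl⁻]) = 1.22×10⁻² mol L⁻¹
Since Tl₂S needs less Tl⁺ to reach saturation, it precipitates first.

Tl₂S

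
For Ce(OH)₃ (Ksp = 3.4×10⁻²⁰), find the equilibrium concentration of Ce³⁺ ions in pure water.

Ce(OH)₃(s) ⇌ Ce³⁺(aq) + 3 OH⁻(aq)
For each mole of Ce(OH)₃ that dissolves per liter, [Ce³⁺] = s and [OH⁻] = 3s; let s denote this solubility.
Ksp = [Ce³⁺][OH⁻]^3 = s · (3s)^3 = 27s^4 = 3.4×10⁻²⁰
s = 6.0×10⁻⁶ mol/L
[Ce³⁺] = s = 6.0×10⁻⁶ mol/L

6.0×10⁻⁶ M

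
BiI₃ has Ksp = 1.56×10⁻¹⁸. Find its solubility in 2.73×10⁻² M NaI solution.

BiI₃(s) ⇌ Bi³⁺(aq) + 3 I⁻(aq)
Let s be the solubility of BiI₃ here. The common ion gives [I⁻] ≈ 2.73×10⁻² M, and [Bi³⁺] = s.
Ksp = [Bi³⁺][I⁻]^3 = s(2.73×10⁻²)^3
s = 1.56×10⁻¹⁸ / (2.73×10⁻²)^3 = 7.67×10⁻¹⁴
s = 7.67×10⁻¹⁴ M

7.67×10⁻¹⁴ M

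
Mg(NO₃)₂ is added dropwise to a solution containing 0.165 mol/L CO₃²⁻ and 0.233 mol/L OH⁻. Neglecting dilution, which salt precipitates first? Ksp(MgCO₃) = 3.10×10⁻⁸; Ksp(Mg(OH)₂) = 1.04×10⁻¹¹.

Precipitation of each salt begins when its ion product equals Ksp.
For MgCO₃: [Mg²⁺] = (Ksp/[CO₃²⁻]) = 1.88×10⁻⁷ mol/L
For Mg(OH)₂: [Mg²⁺] = (Ksp/[OH⁻]^2) = 1.92×10⁻¹⁰ mol/L
Mg(OH)₂ requires the lower [Mg²⁺], so it precipitates first.

Mg(OH)₂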